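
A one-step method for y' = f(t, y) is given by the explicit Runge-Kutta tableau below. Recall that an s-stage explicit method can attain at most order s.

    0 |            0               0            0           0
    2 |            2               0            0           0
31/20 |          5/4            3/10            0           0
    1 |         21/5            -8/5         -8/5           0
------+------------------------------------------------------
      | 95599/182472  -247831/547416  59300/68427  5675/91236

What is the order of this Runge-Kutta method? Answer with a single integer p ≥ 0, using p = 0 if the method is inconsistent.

3

b = (95599/182472, -247831/547416, 59300/68427, 5675/91236)
c = (0, 2, 31/20, 1)
Ac = (0, 0, 3/5, -142/25)
Σ b_i: 95599/182472·1 + (-247831/547416)·1 + 59300/68427·1 + 5675/91236·1 = 1 ✓
b·c: (-247831/547416)·2 + 59300/68427·31/20 + 5675/91236·1 = 1/2 ✓
b·c²: (-247831/547416)·4 + 59300/68427·961/400 + 5675/91236·1 = 1/3 ✓
b·Ac: 59300/68427·3/5 + 5675/91236·(-142/25) = 1/6 ✓
b·c³: (-247831/547416)·8 + 59300/68427·29791/8000 + 5675/91236·1 = -202213/608240 ≠ 1/4 ⇒ order 3.
b·(c∘Ac): 59300/68427·93/100 + 5675/91236·(-142/25) = 6883/15206 ≠ 1/8
b·Ac²: 59300/68427·6/5 + 5675/91236·(-2561/250) = 367453/912360 ≠ 1/12
b·A²c: 5675/91236·(-24/25) = -454/7603 ≠ 1/24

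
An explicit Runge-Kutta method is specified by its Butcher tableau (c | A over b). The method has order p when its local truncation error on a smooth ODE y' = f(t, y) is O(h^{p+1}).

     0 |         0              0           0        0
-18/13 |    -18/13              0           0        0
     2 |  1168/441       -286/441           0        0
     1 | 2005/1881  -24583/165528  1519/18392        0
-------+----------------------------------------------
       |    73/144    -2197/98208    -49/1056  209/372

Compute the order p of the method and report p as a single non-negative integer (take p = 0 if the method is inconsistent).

b = (73/144, -2197/98208, -49/1056, 209/372)
c = (0, -18/13, 2, 1)
Ac = (0, 0, 44/49, 155/418)
Σ b_i: 73/144·1 + (-2197/98208)·1 + (-49/1056)·1 + 209/372·1 = 1 ✓
b·c: (-2197/98208)·(-18/13) + (-49/1056)·2 + 209/372·1 = 1/2 ✓
b·c²: (-2197/98208)·324/169 + (-49/1056)·4 + 209/372·1 = 1/3 ✓
b·Ac: (-49/1056)·44/49 + 209/372·155/418 = 1/6 ✓
b·c³: (-2197/98208)·(-5832/2197) + (-49/1056)·8 + 209/372·1 = 1/4 ✓
b·(c∘Ac): (-49/1056)·88/49 + 209/372·155/418 = 1/8 ✓
b·Ac²: (-49/1056)·(-792/637) + 209/372·124/2717 = 1/12 ✓
b·A²c: 209/372·31/418 = 1/24 ✓; 4 stages ⇒ order 4.

4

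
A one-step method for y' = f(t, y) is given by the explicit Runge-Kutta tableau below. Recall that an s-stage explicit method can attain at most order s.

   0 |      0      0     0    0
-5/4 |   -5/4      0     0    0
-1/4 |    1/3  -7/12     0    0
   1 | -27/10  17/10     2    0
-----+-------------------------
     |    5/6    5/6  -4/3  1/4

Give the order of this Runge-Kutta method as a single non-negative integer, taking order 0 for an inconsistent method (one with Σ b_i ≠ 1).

0

b = (5/6, 5/6, -4/3, 1/4)
c = (0, -5/4, -1/4, 1)
Ac = (0, 0, 35/48, -21/8)
Σ b_i: 5/6·1 + 5/6·1 + (-4/3)·1 + 1/4·1 = 7/12 ≠ 1 ⇒ order 0.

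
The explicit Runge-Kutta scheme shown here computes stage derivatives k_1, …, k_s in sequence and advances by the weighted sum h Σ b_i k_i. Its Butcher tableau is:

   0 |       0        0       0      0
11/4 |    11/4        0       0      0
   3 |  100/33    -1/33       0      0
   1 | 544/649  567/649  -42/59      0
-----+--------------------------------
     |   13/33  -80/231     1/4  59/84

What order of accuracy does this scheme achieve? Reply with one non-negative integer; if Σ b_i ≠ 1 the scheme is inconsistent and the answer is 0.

b = (13/33, -80/231, 1/4, 59/84)
c = (0, 11/4, 3, 1)
Ac = (0, 0, -1/12, 63/236)
Σ b_i: 13/33·1 + (-80/231)·1 + 1/4·1 + 59/84·1 = 1 ✓
b·c: (-80/231)·11/4 + 1/4·3 + 59/84·1 = 1/2 ✓
b·c²: (-80/231)·121/16 + 1/4·9 + 59/84·1 = 1/3 ✓
b·Ac: 1/4·(-1/12) + 59/84·63/236 = 1/6 ✓
b·c³: (-80/231)·1331/64 + 1/4·27 + 59/84·1 = 1/4 ✓
b·(c∘Ac): 1/4·(-1/4) + 59/84·63/236 = 1/8 ✓
b·Ac²: 1/4·(-11/48) + 59/84·189/944 = 1/12 ✓
b·A²c: 59/84·7/118 = 1/24 ✓; 4 stages ⇒ order 4.

4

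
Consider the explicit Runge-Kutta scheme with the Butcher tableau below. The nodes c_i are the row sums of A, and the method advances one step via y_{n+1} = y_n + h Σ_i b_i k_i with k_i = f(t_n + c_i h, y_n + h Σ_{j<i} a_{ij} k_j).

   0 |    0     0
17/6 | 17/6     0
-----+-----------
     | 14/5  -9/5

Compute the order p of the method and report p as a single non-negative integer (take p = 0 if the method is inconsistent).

1

b = (14/5, -9/5)
c = (0, 17/6)
Σ b_i: 14/5·1 + (-9/5)·1 = 1 ✓
b·c: (-9/5)·17/6 = -51/10 ≠ 1/2 ⇒ order 1.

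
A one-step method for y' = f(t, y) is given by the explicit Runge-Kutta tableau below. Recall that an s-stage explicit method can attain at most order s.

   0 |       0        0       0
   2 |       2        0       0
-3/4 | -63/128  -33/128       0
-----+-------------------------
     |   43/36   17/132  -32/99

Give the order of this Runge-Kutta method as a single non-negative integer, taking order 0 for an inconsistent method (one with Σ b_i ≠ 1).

b = (43/36, 17/132, -32/99)
c = (0, 2, -3/4)
Ac = (0, 0, -33/64)
Σ b_i: 43/36·1 + 17/132·1 + (-32/99)·1 = 1 ✓
b·c: 17/132·2 + (-32/99)·(-3/4) = 1/2 ✓
b·c²: 17/132·4 + (-32/99)·9/16 = 1/3 ✓
b·Ac: (-32/99)·(-33/64) = 1/6 ✓; 3 stages ⇒ order 3.

3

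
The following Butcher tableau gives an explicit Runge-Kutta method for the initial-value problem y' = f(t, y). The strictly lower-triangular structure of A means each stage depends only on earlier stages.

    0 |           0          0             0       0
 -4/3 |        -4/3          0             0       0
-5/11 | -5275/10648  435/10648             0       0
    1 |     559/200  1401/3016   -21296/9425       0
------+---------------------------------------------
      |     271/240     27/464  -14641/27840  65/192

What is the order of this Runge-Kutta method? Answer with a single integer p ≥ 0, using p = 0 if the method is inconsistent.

4

b = (271/240, 27/464, -14641/27840, 65/192)
c = (0, -4/3, -5/11, 1)
Ac = (0, 0, -145/2662, 53/130)
Σ b_i: 271/240·1 + 27/464·1 + (-14641/27840)·1 + 65/192·1 = 1 ✓
b·c: 27/464·(-4/3) + (-14641/27840)·(-5/11) + 65/192·1 = 1/2 ✓
b·c²: 27/464·16/9 + (-14641/27840)·25/121 + 65/192·1 = 1/3 ✓
b·Ac: (-14641/27840)·(-145/2662) + 65/192·53/130 = 1/6 ✓
b·c³: 27/464·(-64/27) + (-14641/27840)·(-125/1331) + 65/192·1 = 1/4 ✓
b·(c∘Ac): (-14641/27840)·725/29282 + 65/192·53/130 = 1/8 ✓
b·Ac²: (-14641/27840)·290/3993 + 65/192·14/39 = 1/12 ✓
b·A²c: 65/192·8/65 = 1/24 ✓; 4 stages ⇒ order 4.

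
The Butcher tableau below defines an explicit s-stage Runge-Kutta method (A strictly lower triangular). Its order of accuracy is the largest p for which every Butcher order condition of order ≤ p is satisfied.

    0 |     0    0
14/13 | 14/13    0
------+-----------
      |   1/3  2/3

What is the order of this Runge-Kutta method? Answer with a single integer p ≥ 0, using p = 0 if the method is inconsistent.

1

b = (1/3, 2/3)
c = (0, 14/13)
Σ b_i: 1/3·1 + 2/3·1 = 1 ✓
b·c: 2/3·14/13 = 28/39 ≠ 1/2 ⇒ order 1.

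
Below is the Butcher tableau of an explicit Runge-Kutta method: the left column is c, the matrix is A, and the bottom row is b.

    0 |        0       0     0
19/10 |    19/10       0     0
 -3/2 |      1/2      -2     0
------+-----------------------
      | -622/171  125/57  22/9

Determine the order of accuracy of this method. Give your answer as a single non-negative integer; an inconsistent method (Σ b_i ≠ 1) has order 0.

2

b = (-622/171, 125/57, 22/9)
c = (0, 19/10, -3/2)
Ac = (0, 0, -19/5)
Σ b_i: (-622/171)·1 + 125/57·1 + 22/9·1 = 1 ✓
b·c: 125/57·19/10 + 22/9·(-3/2) = 1/2 ✓
b·c²: 125/57·361/100 + 22/9·9/4 = 161/12 ≠ 1/3 ⇒ order 2.
b·Ac: 22/9·(-19/5) = -418/45 ≠ 1/6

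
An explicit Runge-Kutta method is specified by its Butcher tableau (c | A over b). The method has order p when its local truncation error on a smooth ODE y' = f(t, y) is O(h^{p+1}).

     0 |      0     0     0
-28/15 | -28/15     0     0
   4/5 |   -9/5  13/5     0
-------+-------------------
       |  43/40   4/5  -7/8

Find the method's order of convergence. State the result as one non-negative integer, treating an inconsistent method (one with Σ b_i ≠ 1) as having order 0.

1

b = (43/40, 4/5, -7/8)
c = (0, -28/15, 4/5)
Ac = (0, 0, -364/75)
Σ b_i: 43/40·1 + 4/5·1 + (-7/8)·1 = 1 ✓
b·c: 4/5·(-28/15) + (-7/8)·4/5 = -329/150 ≠ 1/2 ⇒ order 1.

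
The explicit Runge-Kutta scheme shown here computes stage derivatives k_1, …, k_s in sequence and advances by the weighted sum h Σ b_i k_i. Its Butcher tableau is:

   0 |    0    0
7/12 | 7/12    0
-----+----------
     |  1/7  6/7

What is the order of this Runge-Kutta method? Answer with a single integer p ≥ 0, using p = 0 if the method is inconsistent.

b = (1/7, 6/7)
c = (0, 7/12)
Σ b_i: 1/7·1 + 6/7·1 = 1 ✓
b·c: 6/7·7/12 = 1/2 ✓; 2 stages ⇒ order 2.

2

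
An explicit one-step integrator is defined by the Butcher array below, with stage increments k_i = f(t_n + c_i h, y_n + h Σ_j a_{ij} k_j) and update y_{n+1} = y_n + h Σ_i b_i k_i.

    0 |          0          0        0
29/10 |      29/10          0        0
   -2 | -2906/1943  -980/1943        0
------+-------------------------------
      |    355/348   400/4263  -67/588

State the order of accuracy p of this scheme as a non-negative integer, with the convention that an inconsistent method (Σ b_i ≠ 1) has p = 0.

b = (355/348, 400/4263, -67/588)
c = (0, 29/10, -2)
Ac = (0, 0, -98/67)
Σ b_i: 355/348·1 + 400/4263·1 + (-67/588)·1 = 1 ✓
b·c: 400/4263·29/10 + (-67/588)·(-2) = 1/2 ✓
b·c²: 400/4263·841/100 + (-67/588)·4 = 1/3 ✓
b·Ac: (-67/588)·(-98/67) = 1/6 ✓; 3 stages ⇒ order 3.

3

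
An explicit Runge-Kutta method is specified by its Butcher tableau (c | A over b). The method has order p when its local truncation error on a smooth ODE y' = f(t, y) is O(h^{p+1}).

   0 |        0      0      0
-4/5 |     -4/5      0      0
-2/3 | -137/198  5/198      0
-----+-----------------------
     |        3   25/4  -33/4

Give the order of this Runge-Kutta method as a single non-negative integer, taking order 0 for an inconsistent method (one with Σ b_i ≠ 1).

3

b = (3, 25/4, -33/4)
c = (0, -4/5, -2/3)
Ac = (0, 0, -2/99)
Σ b_i: 3·1 + 25/4·1 + (-33/4)·1 = 1 ✓
b·c: 25/4·(-4/5) + (-33/4)·(-2/3) = 1/2 ✓
b·c²: 25/4·16/25 + (-33/4)·4/9 = 1/3 ✓
b·Ac: (-33/4)·(-2/99) = 1/6 ✓; 3 stages ⇒ order 3.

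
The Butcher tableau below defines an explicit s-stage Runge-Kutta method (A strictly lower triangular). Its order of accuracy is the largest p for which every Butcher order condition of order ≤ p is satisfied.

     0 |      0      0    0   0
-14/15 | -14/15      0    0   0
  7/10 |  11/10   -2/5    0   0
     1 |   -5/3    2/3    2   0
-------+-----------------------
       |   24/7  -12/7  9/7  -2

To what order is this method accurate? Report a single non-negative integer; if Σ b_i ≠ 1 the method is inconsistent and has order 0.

2

b = (24/7, -12/7, 9/7, -2)
c = (0, -14/15, 7/10, 1)
Ac = (0, 0, 28/75, 7/9)
Σ b_i: 24/7·1 + (-12/7)·1 + 9/7·1 + (-2)·1 = 1 ✓
b·c: (-12/7)·(-14/15) + 9/7·7/10 + (-2)·1 = 1/2 ✓
b·c²: (-12/7)·196/225 + 9/7·49/100 + (-2)·1 = -859/300 ≠ 1/3 ⇒ order 2.
b·Ac: 9/7·28/75 + (-2)·7/9 = -242/225 ≠ 1/6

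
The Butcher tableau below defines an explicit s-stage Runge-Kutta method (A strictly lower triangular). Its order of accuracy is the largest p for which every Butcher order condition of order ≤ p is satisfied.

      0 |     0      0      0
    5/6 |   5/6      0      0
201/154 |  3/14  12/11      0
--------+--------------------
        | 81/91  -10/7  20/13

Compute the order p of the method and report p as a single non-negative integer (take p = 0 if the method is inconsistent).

b = (81/91, -10/7, 20/13)
c = (0, 5/6, 201/154)
Ac = (0, 0, 10/11)
Σ b_i: 81/91·1 + (-10/7)·1 + 20/13·1 = 1 ✓
b·c: (-10/7)·5/6 + 20/13·201/154 = 2455/3003 ≠ 1/2 ⇒ order 1.

1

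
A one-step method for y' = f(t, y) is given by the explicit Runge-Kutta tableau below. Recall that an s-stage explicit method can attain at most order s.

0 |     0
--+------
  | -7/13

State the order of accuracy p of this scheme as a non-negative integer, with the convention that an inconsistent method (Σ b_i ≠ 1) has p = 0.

b = (-7/13)
c = (0)
Σ b_i: (-7/13)·1 = -7/13 ≠ 1 ⇒ order 0.

0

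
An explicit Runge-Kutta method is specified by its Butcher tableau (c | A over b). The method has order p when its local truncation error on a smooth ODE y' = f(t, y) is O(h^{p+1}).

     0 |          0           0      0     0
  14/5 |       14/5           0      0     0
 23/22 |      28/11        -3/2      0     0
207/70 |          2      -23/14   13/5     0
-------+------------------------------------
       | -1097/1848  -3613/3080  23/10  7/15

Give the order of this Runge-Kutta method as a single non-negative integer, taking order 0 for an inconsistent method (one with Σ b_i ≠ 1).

2

b = (-1097/1848, -3613/3080, 23/10, 7/15)
c = (0, 14/5, 23/22, 207/70)
Ac = (0, 0, -21/5, -207/110)
Σ b_i: (-1097/1848)·1 + (-3613/3080)·1 + 23/10·1 + 7/15·1 = 1 ✓
b·c: (-3613/3080)·14/5 + 23/10·23/22 + 7/15·207/70 = 1/2 ✓
b·c²: (-3613/3080)·196/25 + 23/10·529/484 + 7/15·42849/4900 = -2203917/847000 ≠ 1/3 ⇒ order 2.
b·Ac: 23/10·(-21/5) + 7/15·(-207/110) = -2898/275 ≠ 1/6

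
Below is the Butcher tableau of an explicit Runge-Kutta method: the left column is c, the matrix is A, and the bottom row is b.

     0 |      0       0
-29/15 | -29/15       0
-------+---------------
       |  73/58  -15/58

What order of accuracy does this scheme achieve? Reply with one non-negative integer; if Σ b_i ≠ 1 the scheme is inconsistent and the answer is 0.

b = (73/58, -15/58)
c = (0, -29/15)
Σ b_i: 73/58·1 + (-15/58)·1 = 1 ✓
b·c: (-15/58)·(-29/15) = 1/2 ✓; 2 stages ⇒ order 2.

2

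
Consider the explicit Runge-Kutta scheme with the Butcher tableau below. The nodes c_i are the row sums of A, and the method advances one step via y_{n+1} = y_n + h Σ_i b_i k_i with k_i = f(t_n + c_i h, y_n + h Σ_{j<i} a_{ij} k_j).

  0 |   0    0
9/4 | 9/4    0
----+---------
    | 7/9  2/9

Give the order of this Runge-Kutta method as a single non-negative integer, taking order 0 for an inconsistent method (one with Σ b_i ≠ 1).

2

b = (7/9, 2/9)
c = (0, 9/4)
Σ b_i: 7/9·1 + 2/9·1 = 1 ✓
b·c: 2/9·9/4 = 1/2 ✓; 2 stages ⇒ order 2.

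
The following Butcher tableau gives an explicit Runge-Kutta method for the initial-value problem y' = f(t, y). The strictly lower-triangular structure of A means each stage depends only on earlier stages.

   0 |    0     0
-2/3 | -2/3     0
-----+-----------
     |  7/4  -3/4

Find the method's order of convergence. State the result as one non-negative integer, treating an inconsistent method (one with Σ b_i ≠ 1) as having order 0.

b = (7/4, -3/4)
c = (0, -2/3)
Σ b_i: 7/4·1 + (-3/4)·1 = 1 ✓
b·c: (-3/4)·(-2/3) = 1/2 ✓; 2 stages ⇒ order 2.

2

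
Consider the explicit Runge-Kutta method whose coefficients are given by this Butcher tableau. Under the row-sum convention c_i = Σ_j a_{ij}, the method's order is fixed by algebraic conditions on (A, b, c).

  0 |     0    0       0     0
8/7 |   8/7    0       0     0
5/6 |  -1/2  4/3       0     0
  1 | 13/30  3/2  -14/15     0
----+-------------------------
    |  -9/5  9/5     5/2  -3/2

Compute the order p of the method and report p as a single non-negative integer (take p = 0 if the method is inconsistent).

b = (-9/5, 9/5, 5/2, -3/2)
c = (0, 8/7, 5/6, 1)
Ac = (0, 0, 32/21, 59/63)
Σ b_i: (-9/5)·1 + 9/5·1 + 5/2·1 + (-3/2)·1 = 1 ✓
b·c: 9/5·8/7 + 5/2·5/6 + (-3/2)·1 = 1109/420 ≠ 1/2 ⇒ order 1.

1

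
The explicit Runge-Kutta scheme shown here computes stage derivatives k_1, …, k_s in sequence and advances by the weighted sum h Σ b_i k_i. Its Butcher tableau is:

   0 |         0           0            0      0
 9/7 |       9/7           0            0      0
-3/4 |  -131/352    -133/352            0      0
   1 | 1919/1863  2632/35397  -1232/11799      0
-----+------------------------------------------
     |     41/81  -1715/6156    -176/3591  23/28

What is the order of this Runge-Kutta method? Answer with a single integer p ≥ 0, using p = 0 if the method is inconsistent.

b = (41/81, -1715/6156, -176/3591, 23/28)
c = (0, 9/7, -3/4, 1)
Ac = (0, 0, -171/352, 4/23)
Σ b_i: 41/81·1 + (-1715/6156)·1 + (-176/3591)·1 + 23/28·1 = 1 ✓
b·c: (-1715/6156)·9/7 + (-176/3591)·(-3/4) + 23/28·1 = 1/2 ✓
b·c²: (-1715/6156)·81/49 + (-176/3591)·9/16 + 23/28·1 = 1/3 ✓
b·Ac: (-176/3591)·(-171/352) + 23/28·4/23 = 1/6 ✓
b·c³: (-1715/6156)·729/343 + (-176/3591)·(-27/64) + 23/28·1 = 1/4 ✓
b·(c∘Ac): (-176/3591)·513/1408 + 23/28·4/23 = 1/8 ✓
b·Ac²: (-176/3591)·(-1539/2464) + 23/28·31/483 = 1/12 ✓
b·A²c: 23/28·7/138 = 1/24 ✓; 4 stages ⇒ order 4.

4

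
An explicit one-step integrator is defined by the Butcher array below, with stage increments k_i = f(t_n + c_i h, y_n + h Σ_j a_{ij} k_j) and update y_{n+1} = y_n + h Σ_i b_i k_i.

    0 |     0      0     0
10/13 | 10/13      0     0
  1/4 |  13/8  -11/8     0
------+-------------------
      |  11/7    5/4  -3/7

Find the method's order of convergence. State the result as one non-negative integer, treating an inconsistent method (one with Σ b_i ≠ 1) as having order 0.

b = (11/7, 5/4, -3/7)
c = (0, 10/13, 1/4)
Ac = (0, 0, -55/52)
Σ b_i: 11/7·1 + 5/4·1 + (-3/7)·1 = 67/28 ≠ 1 ⇒ order 0.

0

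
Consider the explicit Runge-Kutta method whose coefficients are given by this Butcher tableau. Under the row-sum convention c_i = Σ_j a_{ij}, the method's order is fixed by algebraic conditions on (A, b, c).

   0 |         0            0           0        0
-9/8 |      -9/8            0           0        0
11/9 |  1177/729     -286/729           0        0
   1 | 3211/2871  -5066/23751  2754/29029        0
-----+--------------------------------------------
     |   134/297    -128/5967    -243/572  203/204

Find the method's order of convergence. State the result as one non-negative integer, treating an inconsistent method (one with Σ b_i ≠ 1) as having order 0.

4

b = (134/297, -128/5967, -243/572, 203/204)
c = (0, -9/8, 11/9, 1)
Ac = (0, 0, 143/324, 289/812)
Σ b_i: 134/297·1 + (-128/5967)·1 + (-243/572)·1 + 203/204·1 = 1 ✓
b·c: (-128/5967)·(-9/8) + (-243/572)·11/9 + 203/204·1 = 1/2 ✓
b·c²: (-128/5967)·81/64 + (-243/572)·121/81 + 203/204·1 = 1/3 ✓
b·Ac: (-243/572)·143/324 + 203/204·289/812 = 1/6 ✓
b·c³: (-128/5967)·(-729/512) + (-243/572)·1331/729 + 203/204·1 = 1/4 ✓
b·(c∘Ac): (-243/572)·1573/2916 + 203/204·289/812 = 1/8 ✓
b·Ac²: (-243/572)·(-143/288) + 203/204·(-119/928) = 1/12 ✓
b·A²c: 203/204·17/406 = 1/24 ✓; 4 stages ⇒ order 4.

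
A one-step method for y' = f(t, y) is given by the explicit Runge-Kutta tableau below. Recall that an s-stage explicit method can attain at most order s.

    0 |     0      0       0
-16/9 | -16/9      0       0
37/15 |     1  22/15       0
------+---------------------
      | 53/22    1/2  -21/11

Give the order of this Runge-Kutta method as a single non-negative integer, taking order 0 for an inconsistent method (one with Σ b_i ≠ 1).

1

b = (53/22, 1/2, -21/11)
c = (0, -16/9, 37/15)
Ac = (0, 0, -352/135)
Σ b_i: 53/22·1 + 1/2·1 + (-21/11)·1 = 1 ✓
b·c: 1/2·(-16/9) + (-21/11)·37/15 = -2771/495 ≠ 1/2 ⇒ order 1.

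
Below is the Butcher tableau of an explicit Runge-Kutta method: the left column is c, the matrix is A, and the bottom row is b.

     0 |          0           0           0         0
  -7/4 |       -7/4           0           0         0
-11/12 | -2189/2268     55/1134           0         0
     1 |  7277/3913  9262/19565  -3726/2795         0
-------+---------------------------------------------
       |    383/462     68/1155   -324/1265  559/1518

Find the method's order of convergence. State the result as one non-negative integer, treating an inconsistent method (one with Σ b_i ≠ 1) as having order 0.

b = (383/462, 68/1155, -324/1265, 559/1518)
c = (0, -7/4, -11/12, 1)
Ac = (0, 0, -55/648, 220/559)
Σ b_i: 383/462·1 + 68/1155·1 + (-324/1265)·1 + 559/1518·1 = 1 ✓
b·c: 68/1155·(-7/4) + (-324/1265)·(-11/12) + 559/1518·1 = 1/2 ✓
b·c²: 68/1155·49/16 + (-324/1265)·121/144 + 559/1518·1 = 1/3 ✓
b·Ac: (-324/1265)·(-55/648) + 559/1518·220/559 = 1/6 ✓
b·c³: 68/1155·(-343/64) + (-324/1265)·(-1331/1728) + 559/1518·1 = 1/4 ✓
b·(c∘Ac): (-324/1265)·605/7776 + 559/1518·220/559 = 1/8 ✓
b·Ac²: (-324/1265)·385/2592 + 559/1518·737/2236 = 1/12 ✓
b·A²c: 559/1518·253/2236 = 1/24 ✓; 4 stages ⇒ order 4.

4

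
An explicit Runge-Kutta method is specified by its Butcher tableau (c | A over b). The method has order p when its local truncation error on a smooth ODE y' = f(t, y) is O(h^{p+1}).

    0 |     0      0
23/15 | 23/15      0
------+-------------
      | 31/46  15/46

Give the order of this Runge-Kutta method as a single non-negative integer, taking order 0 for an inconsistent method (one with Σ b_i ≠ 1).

b = (31/46, 15/46)
c = (0, 23/15)
Σ b_i: 31/46·1 + 15/46·1 = 1 ✓
b·c: 15/46·23/15 = 1/2 ✓; 2 stages ⇒ order 2.

2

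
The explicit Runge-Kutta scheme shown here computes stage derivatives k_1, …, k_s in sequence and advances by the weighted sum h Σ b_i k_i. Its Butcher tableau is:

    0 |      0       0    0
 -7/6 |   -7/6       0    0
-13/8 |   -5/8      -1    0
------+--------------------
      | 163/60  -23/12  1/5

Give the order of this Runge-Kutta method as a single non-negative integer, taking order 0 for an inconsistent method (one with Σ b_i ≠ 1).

b = (163/60, -23/12, 1/5)
c = (0, -7/6, -13/8)
Ac = (0, 0, 7/6)
Σ b_i: 163/60·1 + (-23/12)·1 + 1/5·1 = 1 ✓
b·c: (-23/12)·(-7/6) + 1/5·(-13/8) = 86/45 ≠ 1/2 ⇒ order 1.

1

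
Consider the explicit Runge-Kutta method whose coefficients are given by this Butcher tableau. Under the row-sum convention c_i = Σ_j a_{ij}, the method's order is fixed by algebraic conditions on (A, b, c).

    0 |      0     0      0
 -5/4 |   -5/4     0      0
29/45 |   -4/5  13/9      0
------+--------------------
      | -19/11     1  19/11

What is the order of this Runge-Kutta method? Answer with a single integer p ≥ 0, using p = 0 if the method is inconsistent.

1

b = (-19/11, 1, 19/11)
c = (0, -5/4, 29/45)
Ac = (0, 0, -65/36)
Σ b_i: (-19/11)·1 + 1·1 + 19/11·1 = 1 ✓
b·c: 1·(-5/4) + 19/11·29/45 = -271/1980 ≠ 1/2 ⇒ order 1.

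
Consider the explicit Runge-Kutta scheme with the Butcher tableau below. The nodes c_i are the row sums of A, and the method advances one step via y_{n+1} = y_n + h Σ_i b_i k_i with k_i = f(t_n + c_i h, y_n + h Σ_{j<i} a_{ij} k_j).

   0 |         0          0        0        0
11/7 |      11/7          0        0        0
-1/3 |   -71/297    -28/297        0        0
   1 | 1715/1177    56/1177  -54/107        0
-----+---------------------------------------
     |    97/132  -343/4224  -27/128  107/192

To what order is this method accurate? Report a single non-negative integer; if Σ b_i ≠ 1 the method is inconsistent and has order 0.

4

b = (97/132, -343/4224, -27/128, 107/192)
c = (0, 11/7, -1/3, 1)
Ac = (0, 0, -4/27, 26/107)
Σ b_i: 97/132·1 + (-343/4224)·1 + (-27/128)·1 + 107/192·1 = 1 ✓
b·c: (-343/4224)·11/7 + (-27/128)·(-1/3) + 107/192·1 = 1/2 ✓
b·c²: (-343/4224)·121/49 + (-27/128)·1/9 + 107/192·1 = 1/3 ✓
b·Ac: (-27/128)·(-4/27) + 107/192·26/107 = 1/6 ✓
b·c³: (-343/4224)·1331/343 + (-27/128)·(-1/27) + 107/192·1 = 1/4 ✓
b·(c∘Ac): (-27/128)·4/81 + 107/192·26/107 = 1/8 ✓
b·Ac²: (-27/128)·(-44/189) + 107/192·46/749 = 1/12 ✓
b·A²c: 107/192·8/107 = 1/24 ✓; 4 stages ⇒ order 4.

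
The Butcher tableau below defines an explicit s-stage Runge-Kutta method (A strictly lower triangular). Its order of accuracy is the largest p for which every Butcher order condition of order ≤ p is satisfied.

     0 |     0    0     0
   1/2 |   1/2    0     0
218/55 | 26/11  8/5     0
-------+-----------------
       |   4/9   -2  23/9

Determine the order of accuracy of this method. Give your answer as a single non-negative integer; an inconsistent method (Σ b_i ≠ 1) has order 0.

b = (4/9, -2, 23/9)
c = (0, 1/2, 218/55)
Ac = (0, 0, 4/5)
Σ b_i: 4/9·1 + (-2)·1 + 23/9·1 = 1 ✓
b·c: (-2)·1/2 + 23/9·218/55 = 4519/495 ≠ 1/2 ⇒ order 1.

1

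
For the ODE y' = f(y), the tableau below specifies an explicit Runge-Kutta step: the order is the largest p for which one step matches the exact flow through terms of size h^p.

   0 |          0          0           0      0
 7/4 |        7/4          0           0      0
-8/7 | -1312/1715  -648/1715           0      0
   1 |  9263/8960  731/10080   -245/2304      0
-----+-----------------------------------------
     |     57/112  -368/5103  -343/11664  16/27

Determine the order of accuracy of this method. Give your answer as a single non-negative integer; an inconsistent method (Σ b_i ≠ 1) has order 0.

b = (57/112, -368/5103, -343/11664, 16/27)
c = (0, 7/4, -8/7, 1)
Ac = (0, 0, -162/245, 159/640)
Σ b_i: 57/112·1 + (-368/5103)·1 + (-343/11664)·1 + 16/27·1 = 1 ✓
b·c: (-368/5103)·7/4 + (-343/11664)·(-8/7) + 16/27·1 = 1/2 ✓
b·c²: (-368/5103)·49/16 + (-343/11664)·64/49 + 16/27·1 = 1/3 ✓
b·Ac: (-343/11664)·(-162/245) + 16/27·159/640 = 1/6 ✓
b·c³: (-368/5103)·343/64 + (-343/11664)·(-512/343) + 16/27·1 = 1/4 ✓
b·(c∘Ac): (-343/11664)·1296/1715 + 16/27·159/640 = 1/8 ✓
b·Ac²: (-343/11664)·(-81/70) + 16/27·213/2560 = 1/12 ✓
b·A²c: 16/27·9/128 = 1/24 ✓; 4 stages ⇒ order 4.

4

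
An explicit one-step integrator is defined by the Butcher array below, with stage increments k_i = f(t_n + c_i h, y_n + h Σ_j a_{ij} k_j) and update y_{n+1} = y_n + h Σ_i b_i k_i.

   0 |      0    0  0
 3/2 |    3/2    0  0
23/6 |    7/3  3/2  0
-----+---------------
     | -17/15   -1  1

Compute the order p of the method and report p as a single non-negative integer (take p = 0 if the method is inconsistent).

0

b = (-17/15, -1, 1)
c = (0, 3/2, 23/6)
Ac = (0, 0, 9/4)
Σ b_i: (-17/15)·1 + (-1)·1 + 1·1 = -17/15 ≠ 1 ⇒ order 0.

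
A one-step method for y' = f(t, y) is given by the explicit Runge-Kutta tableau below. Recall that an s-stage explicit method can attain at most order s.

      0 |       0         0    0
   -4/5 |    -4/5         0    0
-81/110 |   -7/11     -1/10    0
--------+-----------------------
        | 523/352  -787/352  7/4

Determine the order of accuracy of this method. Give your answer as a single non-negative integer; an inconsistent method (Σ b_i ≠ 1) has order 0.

2

b = (523/352, -787/352, 7/4)
c = (0, -4/5, -81/110)
Ac = (0, 0, 2/25)
Σ b_i: 523/352·1 + (-787/352)·1 + 7/4·1 = 1 ✓
b·c: (-787/352)·(-4/5) + 7/4·(-81/110) = 1/2 ✓
b·c²: (-787/352)·16/25 + 7/4·6561/12100 = -23329/48400 ≠ 1/3 ⇒ order 2.
b·Ac: 7/4·2/25 = 7/50 ≠ 1/6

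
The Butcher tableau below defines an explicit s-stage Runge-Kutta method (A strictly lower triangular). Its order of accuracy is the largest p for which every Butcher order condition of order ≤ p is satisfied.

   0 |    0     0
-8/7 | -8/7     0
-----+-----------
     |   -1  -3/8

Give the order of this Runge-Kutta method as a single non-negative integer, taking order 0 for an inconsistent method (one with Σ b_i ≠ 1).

b = (-1, -3/8)
c = (0, -8/7)
Σ b_i: (-1)·1 + (-3/8)·1 = -11/8 ≠ 1 ⇒ order 0.

0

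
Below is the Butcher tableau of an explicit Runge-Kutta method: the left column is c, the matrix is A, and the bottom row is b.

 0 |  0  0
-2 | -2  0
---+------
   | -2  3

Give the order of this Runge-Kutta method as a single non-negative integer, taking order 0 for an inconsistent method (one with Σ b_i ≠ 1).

1

b = (-2, 3)
c = (0, -2)
Σ b_i: (-2)·1 + 3·1 = 1 ✓
b·c: 3·(-2) = -6 ≠ 1/2 ⇒ order 1.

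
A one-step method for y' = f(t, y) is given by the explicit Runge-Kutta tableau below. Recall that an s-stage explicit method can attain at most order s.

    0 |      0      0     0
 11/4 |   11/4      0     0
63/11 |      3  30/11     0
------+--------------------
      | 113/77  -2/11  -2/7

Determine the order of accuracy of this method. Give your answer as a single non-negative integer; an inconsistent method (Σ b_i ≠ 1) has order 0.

b = (113/77, -2/11, -2/7)
c = (0, 11/4, 63/11)
Ac = (0, 0, 15/2)
Σ b_i: 113/77·1 + (-2/11)·1 + (-2/7)·1 = 1 ✓
b·c: (-2/11)·11/4 + (-2/7)·63/11 = -47/22 ≠ 1/2 ⇒ order 1.

1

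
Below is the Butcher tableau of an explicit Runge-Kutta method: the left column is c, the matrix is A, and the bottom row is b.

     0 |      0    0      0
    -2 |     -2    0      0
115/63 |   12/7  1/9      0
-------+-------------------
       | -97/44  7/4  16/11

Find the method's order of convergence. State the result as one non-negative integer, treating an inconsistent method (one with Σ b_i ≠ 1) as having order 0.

1

b = (-97/44, 7/4, 16/11)
c = (0, -2, 115/63)
Ac = (0, 0, -2/9)
Σ b_i: (-97/44)·1 + 7/4·1 + 16/11·1 = 1 ✓
b·c: 7/4·(-2) + 16/11·115/63 = -1171/1386 ≠ 1/2 ⇒ order 1.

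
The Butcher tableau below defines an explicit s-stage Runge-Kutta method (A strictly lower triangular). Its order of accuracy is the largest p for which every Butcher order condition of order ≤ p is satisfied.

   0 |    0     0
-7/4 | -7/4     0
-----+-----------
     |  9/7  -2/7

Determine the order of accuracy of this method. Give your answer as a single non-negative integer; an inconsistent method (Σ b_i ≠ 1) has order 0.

b = (9/7, -2/7)
c = (0, -7/4)
Σ b_i: 9/7·1 + (-2/7)·1 = 1 ✓
b·c: (-2/7)·(-7/4) = 1/2 ✓; 2 stages ⇒ order 2.

2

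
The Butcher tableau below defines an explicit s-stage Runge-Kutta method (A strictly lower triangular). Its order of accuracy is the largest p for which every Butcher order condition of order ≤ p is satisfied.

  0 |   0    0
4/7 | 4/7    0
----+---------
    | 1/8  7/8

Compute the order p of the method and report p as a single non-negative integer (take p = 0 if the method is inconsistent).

b = (1/8, 7/8)
c = (0, 4/7)
Σ b_i: 1/8·1 + 7/8·1 = 1 ✓
b·c: 7/8·4/7 = 1/2 ✓; 2 stages ⇒ order 2.

2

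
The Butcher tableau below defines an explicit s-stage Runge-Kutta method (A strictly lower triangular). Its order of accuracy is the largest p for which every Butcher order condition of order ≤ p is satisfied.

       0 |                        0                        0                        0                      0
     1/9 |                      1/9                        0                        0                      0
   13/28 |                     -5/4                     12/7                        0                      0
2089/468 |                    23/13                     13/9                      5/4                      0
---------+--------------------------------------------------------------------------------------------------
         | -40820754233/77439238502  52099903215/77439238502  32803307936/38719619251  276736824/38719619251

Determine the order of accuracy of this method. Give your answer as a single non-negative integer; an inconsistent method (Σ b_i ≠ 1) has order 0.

3

b = (-40820754233/77439238502, 52099903215/77439238502, 32803307936/38719619251, 276736824/38719619251)
c = (0, 1/9, 13/28, 2089/468)
Ac = (0, 0, 4/21, 6721/9072)
Σ b_i: (-40820754233/77439238502)·1 + 52099903215/77439238502·1 + 32803307936/38719619251·1 + 276736824/38719619251·1 = 1 ✓
b·c: 52099903215/77439238502·1/9 + 32803307936/38719619251·13/28 + 276736824/38719619251·2089/468 = 1/2 ✓
b·c²: 52099903215/77439238502·1/81 + 32803307936/38719619251·169/784 + 276736824/38719619251·4363921/219024 = 1/3 ✓
b·Ac: 32803307936/38719619251·4/21 + 276736824/38719619251·6721/9072 = 1/6 ✓
b·c³: 52099903215/77439238502·1/729 + 32803307936/38719619251·2197/21952 + 276736824/38719619251·9116230969/102503232 = 549004465020779/761072835997656 ≠ 1/4 ⇒ order 3.
b·(c∘Ac): 32803307936/38719619251·13/147 + 276736824/38719619251·1080013/326592 = 274760555485/2787812586072 ≠ 1/8
b·Ac²: 32803307936/38719619251·4/189 + 276736824/38719619251·656773/2286144 = 1169913045823/58544064307512 ≠ 1/12
b·A²c: 276736824/38719619251·5/21 = 65889720/38719619251 ≠ 1/24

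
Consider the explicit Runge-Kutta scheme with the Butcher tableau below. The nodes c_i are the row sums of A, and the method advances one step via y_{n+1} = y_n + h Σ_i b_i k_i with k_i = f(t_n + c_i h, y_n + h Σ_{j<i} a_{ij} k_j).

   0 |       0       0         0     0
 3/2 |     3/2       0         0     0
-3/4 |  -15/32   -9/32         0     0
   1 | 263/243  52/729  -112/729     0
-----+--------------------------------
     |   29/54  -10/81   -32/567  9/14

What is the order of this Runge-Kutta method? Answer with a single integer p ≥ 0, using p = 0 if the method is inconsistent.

b = (29/54, -10/81, -32/567, 9/14)
c = (0, 3/2, -3/4, 1)
Ac = (0, 0, -27/64, 2/9)
Σ b_i: 29/54·1 + (-10/81)·1 + (-32/567)·1 + 9/14·1 = 1 ✓
b·c: (-10/81)·3/2 + (-32/567)·(-3/4) + 9/14·1 = 1/2 ✓
b·c²: (-10/81)·9/4 + (-32/567)·9/16 + 9/14·1 = 1/3 ✓
b·Ac: (-32/567)·(-27/64) + 9/14·2/9 = 1/6 ✓
b·c³: (-10/81)·27/8 + (-32/567)·(-27/64) + 9/14·1 = 1/4 ✓
b·(c∘Ac): (-32/567)·81/256 + 9/14·2/9 = 1/8 ✓
b·Ac²: (-32/567)·(-81/128) + 9/14·2/27 = 1/12 ✓
b·A²c: 9/14·7/108 = 1/24 ✓; 4 stages ⇒ order 4.

4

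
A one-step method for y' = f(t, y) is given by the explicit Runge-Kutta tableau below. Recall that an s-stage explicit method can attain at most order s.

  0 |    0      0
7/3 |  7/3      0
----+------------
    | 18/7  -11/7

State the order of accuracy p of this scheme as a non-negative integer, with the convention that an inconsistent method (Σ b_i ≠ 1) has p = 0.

1

b = (18/7, -11/7)
c = (0, 7/3)
Σ b_i: 18/7·1 + (-11/7)·1 = 1 ✓
b·c: (-11/7)·7/3 = -11/3 ≠ 1/2 ⇒ order 1.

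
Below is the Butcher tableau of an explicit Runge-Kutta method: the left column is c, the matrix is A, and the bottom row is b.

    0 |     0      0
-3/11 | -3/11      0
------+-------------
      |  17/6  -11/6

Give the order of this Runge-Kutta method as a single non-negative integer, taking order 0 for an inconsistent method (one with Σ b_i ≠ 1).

b = (17/6, -11/6)
c = (0, -3/11)
Σ b_i: 17/6·1 + (-11/6)·1 = 1 ✓
b·c: (-11/6)·(-3/11) = 1/2 ✓; 2 stages ⇒ order 2.

2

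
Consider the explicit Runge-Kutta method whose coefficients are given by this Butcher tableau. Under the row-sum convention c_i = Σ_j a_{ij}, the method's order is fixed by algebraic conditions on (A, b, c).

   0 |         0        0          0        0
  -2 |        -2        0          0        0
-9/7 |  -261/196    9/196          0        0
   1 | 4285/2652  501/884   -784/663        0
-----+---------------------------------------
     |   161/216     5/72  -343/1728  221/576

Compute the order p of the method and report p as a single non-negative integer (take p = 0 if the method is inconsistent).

4

b = (161/216, 5/72, -343/1728, 221/576)
c = (0, -2, -9/7, 1)
Ac = (0, 0, -9/98, 171/442)
Σ b_i: 161/216·1 + 5/72·1 + (-343/1728)·1 + 221/576·1 = 1 ✓
b·c: 5/72·(-2) + (-343/1728)·(-9/7) + 221/576·1 = 1/2 ✓
b·c²: 5/72·4 + (-343/1728)·81/49 + 221/576·1 = 1/3 ✓
b·Ac: (-343/1728)·(-9/98) + 221/576·171/442 = 1/6 ✓
b·c³: 5/72·(-8) + (-343/1728)·(-729/343) + 221/576·1 = 1/4 ✓
b·(c∘Ac): (-343/1728)·81/686 + 221/576·171/442 = 1/8 ✓
b·Ac²: (-343/1728)·9/49 + 221/576·69/221 = 1/12 ✓
b·A²c: 221/576·24/221 = 1/24 ✓; 4 stages ⇒ order 4.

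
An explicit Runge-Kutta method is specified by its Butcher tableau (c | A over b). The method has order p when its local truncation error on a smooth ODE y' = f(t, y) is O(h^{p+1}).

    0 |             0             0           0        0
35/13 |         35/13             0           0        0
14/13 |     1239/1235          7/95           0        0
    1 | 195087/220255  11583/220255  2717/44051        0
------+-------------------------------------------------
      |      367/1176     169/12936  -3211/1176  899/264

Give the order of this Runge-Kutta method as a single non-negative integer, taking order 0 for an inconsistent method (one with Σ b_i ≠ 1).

b = (367/1176, 169/12936, -3211/1176, 899/264)
c = (0, 35/13, 14/13, 1)
Ac = (0, 0, 49/247, 187/899)
Σ b_i: 367/1176·1 + 169/12936·1 + (-3211/1176)·1 + 899/264·1 = 1 ✓
b·c: 169/12936·35/13 + (-3211/1176)·14/13 + 899/264·1 = 1/2 ✓
b·c²: 169/12936·1225/169 + (-3211/1176)·196/169 + 899/264·1 = 1/3 ✓
b·Ac: (-3211/1176)·49/247 + 899/264·187/899 = 1/6 ✓
b·c³: 169/12936·42875/2197 + (-3211/1176)·2744/2197 + 899/264·1 = 1/4 ✓
b·(c∘Ac): (-3211/1176)·686/3211 + 899/264·187/899 = 1/8 ✓
b·Ac²: (-3211/1176)·1715/3211 + 899/264·407/899 = 1/12 ✓
b·A²c: 899/264·11/899 = 1/24 ✓; 4 stages ⇒ order 4.

4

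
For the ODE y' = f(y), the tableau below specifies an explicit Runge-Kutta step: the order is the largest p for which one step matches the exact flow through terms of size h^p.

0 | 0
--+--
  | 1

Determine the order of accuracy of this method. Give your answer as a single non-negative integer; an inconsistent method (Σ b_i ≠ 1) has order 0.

b = (1)
c = (0)
Σ b_i: 1·1 = 1 ✓; 1 stage ⇒ order 1.

1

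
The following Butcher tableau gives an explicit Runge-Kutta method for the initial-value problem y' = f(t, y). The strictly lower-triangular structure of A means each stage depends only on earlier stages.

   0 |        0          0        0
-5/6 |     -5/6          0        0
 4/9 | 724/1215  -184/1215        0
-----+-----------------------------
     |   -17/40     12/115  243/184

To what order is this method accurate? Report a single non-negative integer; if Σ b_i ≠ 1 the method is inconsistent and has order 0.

b = (-17/40, 12/115, 243/184)
c = (0, -5/6, 4/9)
Ac = (0, 0, 92/729)
Σ b_i: (-17/40)·1 + 12/115·1 + 243/184·1 = 1 ✓
b·c: 12/115·(-5/6) + 243/184·4/9 = 1/2 ✓
b·c²: 12/115·25/36 + 243/184·16/81 = 1/3 ✓
b·Ac: 243/184·92/729 = 1/6 ✓; 3 stages ⇒ order 3.

3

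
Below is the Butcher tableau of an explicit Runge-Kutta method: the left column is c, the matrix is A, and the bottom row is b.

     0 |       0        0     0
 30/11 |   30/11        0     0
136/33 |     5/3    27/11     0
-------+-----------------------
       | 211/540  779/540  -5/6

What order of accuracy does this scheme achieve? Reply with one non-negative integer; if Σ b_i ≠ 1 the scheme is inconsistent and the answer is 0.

2

b = (211/540, 779/540, -5/6)
c = (0, 30/11, 136/33)
Ac = (0, 0, 810/121)
Σ b_i: 211/540·1 + 779/540·1 + (-5/6)·1 = 1 ✓
b·c: 779/540·30/11 + (-5/6)·136/33 = 1/2 ✓
b·c²: 779/540·900/121 + (-5/6)·18496/1089 = -11185/3267 ≠ 1/3 ⇒ order 2.
b·Ac: (-5/6)·810/121 = -675/121 ≠ 1/6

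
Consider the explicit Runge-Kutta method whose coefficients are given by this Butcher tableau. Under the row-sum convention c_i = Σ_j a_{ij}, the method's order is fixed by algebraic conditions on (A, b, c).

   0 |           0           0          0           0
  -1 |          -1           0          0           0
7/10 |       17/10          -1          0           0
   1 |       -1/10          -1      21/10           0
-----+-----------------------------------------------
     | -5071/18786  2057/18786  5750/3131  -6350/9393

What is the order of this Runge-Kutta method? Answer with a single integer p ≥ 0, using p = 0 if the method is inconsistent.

b = (-5071/18786, 2057/18786, 5750/3131, -6350/9393)
c = (0, -1, 7/10, 1)
Ac = (0, 0, 1, 247/100)
Σ b_i: (-5071/18786)·1 + 2057/18786·1 + 5750/3131·1 + (-6350/9393)·1 = 1 ✓
b·c: 2057/18786·(-1) + 5750/3131·7/10 + (-6350/9393)·1 = 1/2 ✓
b·c²: 2057/18786·1 + 5750/3131·49/100 + (-6350/9393)·1 = 1/3 ✓
b·Ac: 5750/3131·1 + (-6350/9393)·247/100 = 1/6 ✓
b·c³: 2057/18786·(-1) + 5750/3131·343/1000 + (-6350/9393)·1 = -1949/12524 ≠ 1/4 ⇒ order 3.
b·(c∘Ac): 5750/3131·7/10 + (-6350/9393)·247/100 = -7219/18786 ≠ 1/8
b·Ac²: 5750/3131·(-1) + (-6350/9393)·29/1000 = -348683/187860 ≠ 1/12
b·A²c: (-6350/9393)·21/10 = -4445/3131 ≠ 1/24

3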